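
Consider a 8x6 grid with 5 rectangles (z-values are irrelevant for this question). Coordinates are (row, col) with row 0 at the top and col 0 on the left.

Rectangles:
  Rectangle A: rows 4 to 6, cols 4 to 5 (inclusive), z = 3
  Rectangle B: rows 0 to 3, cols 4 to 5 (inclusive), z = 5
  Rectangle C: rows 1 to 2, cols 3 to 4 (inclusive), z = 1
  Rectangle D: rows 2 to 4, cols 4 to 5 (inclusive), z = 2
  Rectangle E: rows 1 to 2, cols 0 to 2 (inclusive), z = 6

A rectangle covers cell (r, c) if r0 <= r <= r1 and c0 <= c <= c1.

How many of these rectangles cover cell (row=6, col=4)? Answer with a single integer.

Answer: 1

Derivation:
Check cell (6,4):
  A: rows 4-6 cols 4-5 -> covers
  B: rows 0-3 cols 4-5 -> outside (row miss)
  C: rows 1-2 cols 3-4 -> outside (row miss)
  D: rows 2-4 cols 4-5 -> outside (row miss)
  E: rows 1-2 cols 0-2 -> outside (row miss)
Count covering = 1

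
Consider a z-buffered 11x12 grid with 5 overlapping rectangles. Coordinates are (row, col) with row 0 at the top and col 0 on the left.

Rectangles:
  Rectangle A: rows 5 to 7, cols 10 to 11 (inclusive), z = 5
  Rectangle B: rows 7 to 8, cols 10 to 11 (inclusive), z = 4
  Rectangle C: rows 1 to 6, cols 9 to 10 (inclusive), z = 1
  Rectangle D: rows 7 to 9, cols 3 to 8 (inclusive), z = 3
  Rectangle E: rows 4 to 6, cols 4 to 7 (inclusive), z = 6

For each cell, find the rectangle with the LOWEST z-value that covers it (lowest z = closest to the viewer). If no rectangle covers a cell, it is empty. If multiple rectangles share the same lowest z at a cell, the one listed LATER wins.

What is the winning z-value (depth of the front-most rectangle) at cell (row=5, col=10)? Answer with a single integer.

Check cell (5,10):
  A: rows 5-7 cols 10-11 z=5 -> covers; best now A (z=5)
  B: rows 7-8 cols 10-11 -> outside (row miss)
  C: rows 1-6 cols 9-10 z=1 -> covers; best now C (z=1)
  D: rows 7-9 cols 3-8 -> outside (row miss)
  E: rows 4-6 cols 4-7 -> outside (col miss)
Winner: C at z=1

Answer: 1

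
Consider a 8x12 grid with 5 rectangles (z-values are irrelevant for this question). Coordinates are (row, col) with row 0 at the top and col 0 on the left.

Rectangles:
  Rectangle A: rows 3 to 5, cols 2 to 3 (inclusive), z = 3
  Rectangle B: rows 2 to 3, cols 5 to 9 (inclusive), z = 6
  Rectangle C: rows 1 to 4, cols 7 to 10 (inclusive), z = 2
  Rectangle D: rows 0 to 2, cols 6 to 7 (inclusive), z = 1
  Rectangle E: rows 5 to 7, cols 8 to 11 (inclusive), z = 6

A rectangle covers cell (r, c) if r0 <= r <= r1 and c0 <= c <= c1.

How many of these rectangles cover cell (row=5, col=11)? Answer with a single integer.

Answer: 1

Derivation:
Check cell (5,11):
  A: rows 3-5 cols 2-3 -> outside (col miss)
  B: rows 2-3 cols 5-9 -> outside (row miss)
  C: rows 1-4 cols 7-10 -> outside (row miss)
  D: rows 0-2 cols 6-7 -> outside (row miss)
  E: rows 5-7 cols 8-11 -> covers
Count covering = 1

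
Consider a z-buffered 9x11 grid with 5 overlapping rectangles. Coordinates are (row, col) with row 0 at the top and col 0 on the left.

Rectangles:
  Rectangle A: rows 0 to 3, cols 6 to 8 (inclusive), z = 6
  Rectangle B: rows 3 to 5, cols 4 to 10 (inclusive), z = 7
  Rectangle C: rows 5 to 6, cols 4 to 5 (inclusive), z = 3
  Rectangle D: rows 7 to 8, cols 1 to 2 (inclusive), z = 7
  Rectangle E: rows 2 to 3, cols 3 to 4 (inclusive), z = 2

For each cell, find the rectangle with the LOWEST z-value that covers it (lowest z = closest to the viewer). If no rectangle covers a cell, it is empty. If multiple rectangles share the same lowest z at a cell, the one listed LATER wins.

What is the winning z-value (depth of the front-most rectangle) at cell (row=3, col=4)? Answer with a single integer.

Answer: 2

Derivation:
Check cell (3,4):
  A: rows 0-3 cols 6-8 -> outside (col miss)
  B: rows 3-5 cols 4-10 z=7 -> covers; best now B (z=7)
  C: rows 5-6 cols 4-5 -> outside (row miss)
  D: rows 7-8 cols 1-2 -> outside (row miss)
  E: rows 2-3 cols 3-4 z=2 -> covers; best now E (z=2)
Winner: E at z=2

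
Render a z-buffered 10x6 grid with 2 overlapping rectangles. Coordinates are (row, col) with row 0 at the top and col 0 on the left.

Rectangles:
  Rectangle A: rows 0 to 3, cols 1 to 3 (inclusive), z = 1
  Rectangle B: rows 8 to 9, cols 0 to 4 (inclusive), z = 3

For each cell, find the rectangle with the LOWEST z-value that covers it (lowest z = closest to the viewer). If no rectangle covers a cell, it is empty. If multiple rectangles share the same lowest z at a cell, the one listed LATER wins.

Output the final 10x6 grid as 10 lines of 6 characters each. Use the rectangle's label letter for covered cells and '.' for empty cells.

.AAA..
.AAA..
.AAA..
.AAA..
......
......
......
......
BBBBB.
BBBBB.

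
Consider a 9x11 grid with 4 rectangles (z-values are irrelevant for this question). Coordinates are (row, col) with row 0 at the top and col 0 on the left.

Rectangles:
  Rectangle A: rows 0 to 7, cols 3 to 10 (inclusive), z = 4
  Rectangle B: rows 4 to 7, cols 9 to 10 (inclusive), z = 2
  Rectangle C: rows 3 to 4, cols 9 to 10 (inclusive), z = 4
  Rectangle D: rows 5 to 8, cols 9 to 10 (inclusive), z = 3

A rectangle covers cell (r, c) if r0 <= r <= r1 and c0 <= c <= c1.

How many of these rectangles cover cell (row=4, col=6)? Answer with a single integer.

Answer: 1

Derivation:
Check cell (4,6):
  A: rows 0-7 cols 3-10 -> covers
  B: rows 4-7 cols 9-10 -> outside (col miss)
  C: rows 3-4 cols 9-10 -> outside (col miss)
  D: rows 5-8 cols 9-10 -> outside (row miss)
Count covering = 1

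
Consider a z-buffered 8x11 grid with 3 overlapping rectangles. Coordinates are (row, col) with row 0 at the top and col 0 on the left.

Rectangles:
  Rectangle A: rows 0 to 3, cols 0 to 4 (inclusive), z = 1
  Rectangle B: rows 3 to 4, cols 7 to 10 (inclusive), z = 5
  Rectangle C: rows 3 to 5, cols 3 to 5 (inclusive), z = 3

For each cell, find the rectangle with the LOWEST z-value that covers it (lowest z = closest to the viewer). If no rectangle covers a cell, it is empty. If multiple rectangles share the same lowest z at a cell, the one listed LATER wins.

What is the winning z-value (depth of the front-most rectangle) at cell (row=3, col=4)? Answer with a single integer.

Check cell (3,4):
  A: rows 0-3 cols 0-4 z=1 -> covers; best now A (z=1)
  B: rows 3-4 cols 7-10 -> outside (col miss)
  C: rows 3-5 cols 3-5 z=3 -> covers; best now A (z=1)
Winner: A at z=1

Answer: 1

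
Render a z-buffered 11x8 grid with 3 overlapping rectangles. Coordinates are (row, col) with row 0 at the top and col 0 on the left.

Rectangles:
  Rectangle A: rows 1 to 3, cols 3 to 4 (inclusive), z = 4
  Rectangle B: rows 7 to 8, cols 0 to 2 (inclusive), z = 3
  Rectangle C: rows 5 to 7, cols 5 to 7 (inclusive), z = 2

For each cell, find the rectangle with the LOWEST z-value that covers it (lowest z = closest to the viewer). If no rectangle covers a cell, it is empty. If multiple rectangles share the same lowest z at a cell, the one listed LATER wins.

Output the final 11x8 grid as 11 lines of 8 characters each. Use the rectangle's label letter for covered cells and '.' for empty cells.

........
...AA...
...AA...
...AA...
........
.....CCC
.....CCC
BBB..CCC
BBB.....
........
........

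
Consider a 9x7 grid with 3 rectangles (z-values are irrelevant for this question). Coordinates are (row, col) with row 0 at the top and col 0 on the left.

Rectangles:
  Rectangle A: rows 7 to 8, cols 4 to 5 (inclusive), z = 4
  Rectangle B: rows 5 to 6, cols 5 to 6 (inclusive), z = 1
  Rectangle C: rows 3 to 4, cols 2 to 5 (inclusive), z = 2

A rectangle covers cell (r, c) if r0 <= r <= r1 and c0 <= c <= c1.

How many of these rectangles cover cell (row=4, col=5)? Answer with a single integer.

Answer: 1

Derivation:
Check cell (4,5):
  A: rows 7-8 cols 4-5 -> outside (row miss)
  B: rows 5-6 cols 5-6 -> outside (row miss)
  C: rows 3-4 cols 2-5 -> covers
Count covering = 1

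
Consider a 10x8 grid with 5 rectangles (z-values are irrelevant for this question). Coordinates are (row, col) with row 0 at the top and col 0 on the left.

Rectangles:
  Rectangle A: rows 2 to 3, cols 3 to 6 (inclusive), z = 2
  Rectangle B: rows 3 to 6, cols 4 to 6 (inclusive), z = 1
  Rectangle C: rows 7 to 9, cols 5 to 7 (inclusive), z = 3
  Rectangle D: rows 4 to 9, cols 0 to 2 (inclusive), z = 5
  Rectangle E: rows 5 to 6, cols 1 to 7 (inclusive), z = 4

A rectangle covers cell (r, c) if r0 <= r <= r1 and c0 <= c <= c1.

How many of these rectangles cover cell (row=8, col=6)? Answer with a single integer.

Check cell (8,6):
  A: rows 2-3 cols 3-6 -> outside (row miss)
  B: rows 3-6 cols 4-6 -> outside (row miss)
  C: rows 7-9 cols 5-7 -> covers
  D: rows 4-9 cols 0-2 -> outside (col miss)
  E: rows 5-6 cols 1-7 -> outside (row miss)
Count covering = 1

Answer: 1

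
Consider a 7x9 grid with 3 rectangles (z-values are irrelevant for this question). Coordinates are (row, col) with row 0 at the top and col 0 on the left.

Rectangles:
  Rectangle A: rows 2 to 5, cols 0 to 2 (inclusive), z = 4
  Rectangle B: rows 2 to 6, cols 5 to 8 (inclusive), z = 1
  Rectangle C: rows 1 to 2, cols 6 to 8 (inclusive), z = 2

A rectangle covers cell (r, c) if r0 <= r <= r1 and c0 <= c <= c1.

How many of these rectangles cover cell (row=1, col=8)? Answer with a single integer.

Check cell (1,8):
  A: rows 2-5 cols 0-2 -> outside (row miss)
  B: rows 2-6 cols 5-8 -> outside (row miss)
  C: rows 1-2 cols 6-8 -> covers
Count covering = 1

Answer: 1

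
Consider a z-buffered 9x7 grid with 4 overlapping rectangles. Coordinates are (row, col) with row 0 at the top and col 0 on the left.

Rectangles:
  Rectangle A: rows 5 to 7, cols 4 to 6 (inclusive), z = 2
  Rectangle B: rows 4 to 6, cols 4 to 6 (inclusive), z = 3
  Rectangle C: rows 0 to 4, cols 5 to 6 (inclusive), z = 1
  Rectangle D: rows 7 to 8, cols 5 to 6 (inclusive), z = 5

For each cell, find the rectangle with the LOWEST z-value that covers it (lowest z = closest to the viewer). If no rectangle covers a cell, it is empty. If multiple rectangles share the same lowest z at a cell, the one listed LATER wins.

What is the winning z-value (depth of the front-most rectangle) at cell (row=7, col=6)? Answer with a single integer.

Answer: 2

Derivation:
Check cell (7,6):
  A: rows 5-7 cols 4-6 z=2 -> covers; best now A (z=2)
  B: rows 4-6 cols 4-6 -> outside (row miss)
  C: rows 0-4 cols 5-6 -> outside (row miss)
  D: rows 7-8 cols 5-6 z=5 -> covers; best now A (z=2)
Winner: A at z=2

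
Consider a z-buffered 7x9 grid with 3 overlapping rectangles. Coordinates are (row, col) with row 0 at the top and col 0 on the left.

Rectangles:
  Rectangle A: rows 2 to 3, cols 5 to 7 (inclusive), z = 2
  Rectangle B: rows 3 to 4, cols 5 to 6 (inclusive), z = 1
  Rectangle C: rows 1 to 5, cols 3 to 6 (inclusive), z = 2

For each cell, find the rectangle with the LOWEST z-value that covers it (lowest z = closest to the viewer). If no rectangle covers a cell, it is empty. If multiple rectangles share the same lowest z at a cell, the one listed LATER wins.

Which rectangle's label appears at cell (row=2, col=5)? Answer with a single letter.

Check cell (2,5):
  A: rows 2-3 cols 5-7 z=2 -> covers; best now A (z=2)
  B: rows 3-4 cols 5-6 -> outside (row miss)
  C: rows 1-5 cols 3-6 z=2 -> covers; best now C (z=2)
Winner: C at z=2

Answer: C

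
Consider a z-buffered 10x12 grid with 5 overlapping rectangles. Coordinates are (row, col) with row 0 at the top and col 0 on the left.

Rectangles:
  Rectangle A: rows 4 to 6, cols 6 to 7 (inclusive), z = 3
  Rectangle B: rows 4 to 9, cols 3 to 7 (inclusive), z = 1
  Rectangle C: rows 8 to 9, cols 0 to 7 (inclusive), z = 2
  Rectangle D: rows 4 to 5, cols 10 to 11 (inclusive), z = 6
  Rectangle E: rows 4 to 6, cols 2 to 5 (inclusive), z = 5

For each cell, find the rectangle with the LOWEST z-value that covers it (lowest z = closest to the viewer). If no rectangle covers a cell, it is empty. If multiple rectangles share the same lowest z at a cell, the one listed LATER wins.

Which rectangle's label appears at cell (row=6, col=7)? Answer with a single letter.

Check cell (6,7):
  A: rows 4-6 cols 6-7 z=3 -> covers; best now A (z=3)
  B: rows 4-9 cols 3-7 z=1 -> covers; best now B (z=1)
  C: rows 8-9 cols 0-7 -> outside (row miss)
  D: rows 4-5 cols 10-11 -> outside (row miss)
  E: rows 4-6 cols 2-5 -> outside (col miss)
Winner: B at z=1

Answer: B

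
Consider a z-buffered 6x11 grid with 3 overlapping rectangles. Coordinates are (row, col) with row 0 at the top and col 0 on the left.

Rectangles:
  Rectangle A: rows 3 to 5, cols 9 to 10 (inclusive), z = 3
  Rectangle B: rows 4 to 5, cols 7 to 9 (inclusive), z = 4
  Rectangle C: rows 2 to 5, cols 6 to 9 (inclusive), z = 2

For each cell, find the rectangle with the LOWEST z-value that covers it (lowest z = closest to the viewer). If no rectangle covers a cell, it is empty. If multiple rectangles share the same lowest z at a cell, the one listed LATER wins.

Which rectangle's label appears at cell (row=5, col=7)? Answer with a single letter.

Check cell (5,7):
  A: rows 3-5 cols 9-10 -> outside (col miss)
  B: rows 4-5 cols 7-9 z=4 -> covers; best now B (z=4)
  C: rows 2-5 cols 6-9 z=2 -> covers; best now C (z=2)
Winner: C at z=2

Answer: C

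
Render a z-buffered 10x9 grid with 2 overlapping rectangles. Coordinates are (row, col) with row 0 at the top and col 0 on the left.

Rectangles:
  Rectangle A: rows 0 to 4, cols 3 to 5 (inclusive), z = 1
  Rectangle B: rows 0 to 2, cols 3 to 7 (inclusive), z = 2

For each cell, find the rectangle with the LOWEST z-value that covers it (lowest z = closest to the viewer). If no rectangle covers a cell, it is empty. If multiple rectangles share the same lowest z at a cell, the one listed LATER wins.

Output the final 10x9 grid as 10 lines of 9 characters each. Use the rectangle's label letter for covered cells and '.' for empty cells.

...AAABB.
...AAABB.
...AAABB.
...AAA...
...AAA...
.........
.........
.........
.........
.........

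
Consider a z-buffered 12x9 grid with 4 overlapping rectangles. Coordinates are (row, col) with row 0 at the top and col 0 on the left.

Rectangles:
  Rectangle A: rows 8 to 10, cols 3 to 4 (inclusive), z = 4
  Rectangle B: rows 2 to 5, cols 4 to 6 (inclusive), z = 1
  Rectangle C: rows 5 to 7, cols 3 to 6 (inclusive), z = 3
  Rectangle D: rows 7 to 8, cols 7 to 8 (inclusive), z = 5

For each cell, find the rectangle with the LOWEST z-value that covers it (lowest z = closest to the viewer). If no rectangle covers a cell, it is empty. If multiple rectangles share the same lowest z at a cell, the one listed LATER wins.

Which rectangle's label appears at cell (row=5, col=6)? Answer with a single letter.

Check cell (5,6):
  A: rows 8-10 cols 3-4 -> outside (row miss)
  B: rows 2-5 cols 4-6 z=1 -> covers; best now B (z=1)
  C: rows 5-7 cols 3-6 z=3 -> covers; best now B (z=1)
  D: rows 7-8 cols 7-8 -> outside (row miss)
Winner: B at z=1

Answer: B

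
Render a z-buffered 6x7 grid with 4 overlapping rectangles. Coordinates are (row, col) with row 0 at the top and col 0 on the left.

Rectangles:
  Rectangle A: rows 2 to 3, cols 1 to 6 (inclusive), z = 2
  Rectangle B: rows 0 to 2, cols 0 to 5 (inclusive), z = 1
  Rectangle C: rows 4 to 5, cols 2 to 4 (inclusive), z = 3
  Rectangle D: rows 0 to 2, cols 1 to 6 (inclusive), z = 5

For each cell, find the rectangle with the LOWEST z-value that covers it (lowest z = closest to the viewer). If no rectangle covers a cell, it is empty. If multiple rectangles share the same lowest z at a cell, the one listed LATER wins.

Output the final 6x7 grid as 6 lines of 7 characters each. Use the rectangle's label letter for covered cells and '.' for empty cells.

BBBBBBD
BBBBBBD
BBBBBBA
.AAAAAA
..CCC..
..CCC..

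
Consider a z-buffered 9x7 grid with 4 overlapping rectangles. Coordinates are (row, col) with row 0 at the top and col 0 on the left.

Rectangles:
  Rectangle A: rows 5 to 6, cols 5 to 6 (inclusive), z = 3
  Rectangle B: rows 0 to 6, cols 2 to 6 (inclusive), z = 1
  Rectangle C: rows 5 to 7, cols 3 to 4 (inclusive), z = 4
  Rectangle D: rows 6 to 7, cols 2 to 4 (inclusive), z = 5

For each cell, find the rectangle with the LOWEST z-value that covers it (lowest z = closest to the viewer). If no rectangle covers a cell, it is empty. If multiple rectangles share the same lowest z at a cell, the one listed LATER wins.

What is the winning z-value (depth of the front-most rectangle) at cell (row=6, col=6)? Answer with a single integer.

Check cell (6,6):
  A: rows 5-6 cols 5-6 z=3 -> covers; best now A (z=3)
  B: rows 0-6 cols 2-6 z=1 -> covers; best now B (z=1)
  C: rows 5-7 cols 3-4 -> outside (col miss)
  D: rows 6-7 cols 2-4 -> outside (col miss)
Winner: B at z=1

Answer: 1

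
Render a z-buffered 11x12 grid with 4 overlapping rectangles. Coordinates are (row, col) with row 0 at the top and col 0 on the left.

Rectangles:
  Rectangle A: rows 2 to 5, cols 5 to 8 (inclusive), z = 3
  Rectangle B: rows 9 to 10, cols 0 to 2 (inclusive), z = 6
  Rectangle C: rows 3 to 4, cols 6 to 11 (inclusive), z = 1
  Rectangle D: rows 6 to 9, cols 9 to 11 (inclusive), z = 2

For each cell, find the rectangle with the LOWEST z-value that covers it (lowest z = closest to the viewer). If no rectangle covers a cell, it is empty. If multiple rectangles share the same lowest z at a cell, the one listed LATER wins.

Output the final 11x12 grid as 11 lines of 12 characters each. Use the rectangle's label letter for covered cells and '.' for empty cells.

............
............
.....AAAA...
.....ACCCCCC
.....ACCCCCC
.....AAAA...
.........DDD
.........DDD
.........DDD
BBB......DDD
BBB.........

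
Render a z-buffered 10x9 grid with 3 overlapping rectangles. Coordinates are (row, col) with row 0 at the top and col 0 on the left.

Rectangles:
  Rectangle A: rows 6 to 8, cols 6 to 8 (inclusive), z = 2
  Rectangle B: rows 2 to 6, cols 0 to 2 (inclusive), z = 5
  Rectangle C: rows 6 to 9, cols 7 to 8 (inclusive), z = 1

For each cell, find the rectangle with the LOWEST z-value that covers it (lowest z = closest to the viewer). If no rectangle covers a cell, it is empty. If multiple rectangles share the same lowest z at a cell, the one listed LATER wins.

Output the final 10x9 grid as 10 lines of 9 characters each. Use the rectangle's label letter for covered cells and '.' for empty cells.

.........
.........
BBB......
BBB......
BBB......
BBB......
BBB...ACC
......ACC
......ACC
.......CC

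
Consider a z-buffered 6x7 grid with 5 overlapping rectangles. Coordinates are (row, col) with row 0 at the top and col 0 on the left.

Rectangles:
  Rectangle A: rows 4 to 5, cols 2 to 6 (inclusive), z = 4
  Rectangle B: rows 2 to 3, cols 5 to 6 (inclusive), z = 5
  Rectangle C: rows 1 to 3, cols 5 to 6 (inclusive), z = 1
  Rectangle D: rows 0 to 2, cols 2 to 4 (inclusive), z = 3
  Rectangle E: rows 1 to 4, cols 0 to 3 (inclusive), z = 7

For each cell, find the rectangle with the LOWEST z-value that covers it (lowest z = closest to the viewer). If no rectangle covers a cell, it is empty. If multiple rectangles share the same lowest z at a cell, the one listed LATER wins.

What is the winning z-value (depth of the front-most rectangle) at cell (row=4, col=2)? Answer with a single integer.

Answer: 4

Derivation:
Check cell (4,2):
  A: rows 4-5 cols 2-6 z=4 -> covers; best now A (z=4)
  B: rows 2-3 cols 5-6 -> outside (row miss)
  C: rows 1-3 cols 5-6 -> outside (row miss)
  D: rows 0-2 cols 2-4 -> outside (row miss)
  E: rows 1-4 cols 0-3 z=7 -> covers; best now A (z=4)
Winner: A at z=4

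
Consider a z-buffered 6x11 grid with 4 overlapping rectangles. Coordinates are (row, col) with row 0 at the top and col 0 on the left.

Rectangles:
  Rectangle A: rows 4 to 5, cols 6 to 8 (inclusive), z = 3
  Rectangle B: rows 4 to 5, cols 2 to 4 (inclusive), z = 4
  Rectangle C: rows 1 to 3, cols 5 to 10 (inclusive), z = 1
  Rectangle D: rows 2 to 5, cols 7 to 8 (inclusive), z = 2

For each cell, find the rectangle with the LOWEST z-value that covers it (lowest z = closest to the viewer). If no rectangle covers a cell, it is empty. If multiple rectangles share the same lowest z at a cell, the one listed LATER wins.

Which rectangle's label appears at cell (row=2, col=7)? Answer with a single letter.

Check cell (2,7):
  A: rows 4-5 cols 6-8 -> outside (row miss)
  B: rows 4-5 cols 2-4 -> outside (row miss)
  C: rows 1-3 cols 5-10 z=1 -> covers; best now C (z=1)
  D: rows 2-5 cols 7-8 z=2 -> covers; best now C (z=1)
Winner: C at z=1

Answer: C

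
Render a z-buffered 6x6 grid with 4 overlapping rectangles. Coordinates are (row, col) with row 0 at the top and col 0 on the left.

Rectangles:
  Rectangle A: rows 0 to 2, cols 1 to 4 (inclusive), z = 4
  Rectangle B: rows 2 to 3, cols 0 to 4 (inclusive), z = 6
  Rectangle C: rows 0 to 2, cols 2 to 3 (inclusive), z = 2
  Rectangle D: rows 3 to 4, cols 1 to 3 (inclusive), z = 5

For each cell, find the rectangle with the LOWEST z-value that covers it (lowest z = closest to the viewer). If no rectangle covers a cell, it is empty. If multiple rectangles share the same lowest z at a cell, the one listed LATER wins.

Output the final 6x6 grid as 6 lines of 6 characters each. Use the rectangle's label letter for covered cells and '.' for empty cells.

.ACCA.
.ACCA.
BACCA.
BDDDB.
.DDD..
......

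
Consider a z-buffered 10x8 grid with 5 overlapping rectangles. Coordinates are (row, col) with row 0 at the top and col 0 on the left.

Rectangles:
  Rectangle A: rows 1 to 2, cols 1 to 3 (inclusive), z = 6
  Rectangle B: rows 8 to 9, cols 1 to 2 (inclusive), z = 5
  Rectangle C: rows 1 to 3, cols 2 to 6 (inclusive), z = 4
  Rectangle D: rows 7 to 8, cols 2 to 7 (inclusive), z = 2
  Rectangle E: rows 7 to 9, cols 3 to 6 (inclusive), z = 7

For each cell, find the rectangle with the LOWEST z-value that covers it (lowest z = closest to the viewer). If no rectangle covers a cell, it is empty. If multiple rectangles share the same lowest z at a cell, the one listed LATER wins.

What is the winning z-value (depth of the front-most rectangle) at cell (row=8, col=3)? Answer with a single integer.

Check cell (8,3):
  A: rows 1-2 cols 1-3 -> outside (row miss)
  B: rows 8-9 cols 1-2 -> outside (col miss)
  C: rows 1-3 cols 2-6 -> outside (row miss)
  D: rows 7-8 cols 2-7 z=2 -> covers; best now D (z=2)
  E: rows 7-9 cols 3-6 z=7 -> covers; best now D (z=2)
Winner: D at z=2

Answer: 2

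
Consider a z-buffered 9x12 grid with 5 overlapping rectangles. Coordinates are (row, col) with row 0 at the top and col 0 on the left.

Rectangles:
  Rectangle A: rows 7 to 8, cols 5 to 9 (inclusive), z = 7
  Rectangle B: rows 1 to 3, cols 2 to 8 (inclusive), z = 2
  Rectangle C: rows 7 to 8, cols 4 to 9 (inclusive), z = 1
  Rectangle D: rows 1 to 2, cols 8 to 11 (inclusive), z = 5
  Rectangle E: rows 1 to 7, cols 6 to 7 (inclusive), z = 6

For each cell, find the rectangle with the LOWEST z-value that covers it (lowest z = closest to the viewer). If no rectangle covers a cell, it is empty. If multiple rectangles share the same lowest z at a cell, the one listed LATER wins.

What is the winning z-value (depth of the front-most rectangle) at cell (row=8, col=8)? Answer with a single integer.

Check cell (8,8):
  A: rows 7-8 cols 5-9 z=7 -> covers; best now A (z=7)
  B: rows 1-3 cols 2-8 -> outside (row miss)
  C: rows 7-8 cols 4-9 z=1 -> covers; best now C (z=1)
  D: rows 1-2 cols 8-11 -> outside (row miss)
  E: rows 1-7 cols 6-7 -> outside (row miss)
Winner: C at z=1

Answer: 1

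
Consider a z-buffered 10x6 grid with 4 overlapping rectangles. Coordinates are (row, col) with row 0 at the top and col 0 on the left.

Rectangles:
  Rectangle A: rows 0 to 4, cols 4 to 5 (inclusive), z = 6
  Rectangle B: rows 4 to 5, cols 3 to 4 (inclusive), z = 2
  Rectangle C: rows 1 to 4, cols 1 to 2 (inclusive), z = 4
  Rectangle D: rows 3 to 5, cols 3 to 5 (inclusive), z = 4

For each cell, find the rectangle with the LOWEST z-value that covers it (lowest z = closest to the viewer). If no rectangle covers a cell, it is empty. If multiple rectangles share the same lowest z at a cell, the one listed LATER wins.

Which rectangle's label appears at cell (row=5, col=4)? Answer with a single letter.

Check cell (5,4):
  A: rows 0-4 cols 4-5 -> outside (row miss)
  B: rows 4-5 cols 3-4 z=2 -> covers; best now B (z=2)
  C: rows 1-4 cols 1-2 -> outside (row miss)
  D: rows 3-5 cols 3-5 z=4 -> covers; best now B (z=2)
Winner: B at z=2

Answer: B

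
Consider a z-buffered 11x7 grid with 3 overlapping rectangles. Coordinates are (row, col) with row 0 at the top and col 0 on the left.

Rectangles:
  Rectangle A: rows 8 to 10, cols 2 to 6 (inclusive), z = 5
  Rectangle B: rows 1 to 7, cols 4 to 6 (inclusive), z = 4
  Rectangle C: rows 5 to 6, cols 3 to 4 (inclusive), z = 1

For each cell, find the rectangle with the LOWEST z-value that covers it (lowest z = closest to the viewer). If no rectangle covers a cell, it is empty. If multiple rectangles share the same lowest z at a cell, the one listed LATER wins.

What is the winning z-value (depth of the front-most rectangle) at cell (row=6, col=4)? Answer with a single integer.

Check cell (6,4):
  A: rows 8-10 cols 2-6 -> outside (row miss)
  B: rows 1-7 cols 4-6 z=4 -> covers; best now B (z=4)
  C: rows 5-6 cols 3-4 z=1 -> covers; best now C (z=1)
Winner: C at z=1

Answer: 1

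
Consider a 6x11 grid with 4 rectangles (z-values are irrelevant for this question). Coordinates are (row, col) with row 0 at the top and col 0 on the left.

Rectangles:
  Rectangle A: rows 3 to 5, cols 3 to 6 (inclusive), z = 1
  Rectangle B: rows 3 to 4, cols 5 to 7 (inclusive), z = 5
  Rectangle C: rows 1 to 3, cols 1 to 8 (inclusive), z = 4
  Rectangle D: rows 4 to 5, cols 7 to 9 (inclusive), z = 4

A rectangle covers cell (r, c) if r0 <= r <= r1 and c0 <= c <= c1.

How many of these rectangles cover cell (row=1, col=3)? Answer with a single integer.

Answer: 1

Derivation:
Check cell (1,3):
  A: rows 3-5 cols 3-6 -> outside (row miss)
  B: rows 3-4 cols 5-7 -> outside (row miss)
  C: rows 1-3 cols 1-8 -> covers
  D: rows 4-5 cols 7-9 -> outside (row miss)
Count covering = 1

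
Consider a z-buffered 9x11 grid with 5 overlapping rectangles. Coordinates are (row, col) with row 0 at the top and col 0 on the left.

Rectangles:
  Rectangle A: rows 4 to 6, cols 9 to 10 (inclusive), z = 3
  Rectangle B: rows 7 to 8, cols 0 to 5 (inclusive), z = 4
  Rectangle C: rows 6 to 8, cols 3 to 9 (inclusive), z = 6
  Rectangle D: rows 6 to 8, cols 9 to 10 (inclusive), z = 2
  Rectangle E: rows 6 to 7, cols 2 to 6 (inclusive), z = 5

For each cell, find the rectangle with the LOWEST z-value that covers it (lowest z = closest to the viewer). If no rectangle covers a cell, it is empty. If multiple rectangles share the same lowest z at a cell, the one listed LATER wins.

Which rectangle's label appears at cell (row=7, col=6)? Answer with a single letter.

Answer: E

Derivation:
Check cell (7,6):
  A: rows 4-6 cols 9-10 -> outside (row miss)
  B: rows 7-8 cols 0-5 -> outside (col miss)
  C: rows 6-8 cols 3-9 z=6 -> covers; best now C (z=6)
  D: rows 6-8 cols 9-10 -> outside (col miss)
  E: rows 6-7 cols 2-6 z=5 -> covers; best now E (z=5)
Winner: E at z=5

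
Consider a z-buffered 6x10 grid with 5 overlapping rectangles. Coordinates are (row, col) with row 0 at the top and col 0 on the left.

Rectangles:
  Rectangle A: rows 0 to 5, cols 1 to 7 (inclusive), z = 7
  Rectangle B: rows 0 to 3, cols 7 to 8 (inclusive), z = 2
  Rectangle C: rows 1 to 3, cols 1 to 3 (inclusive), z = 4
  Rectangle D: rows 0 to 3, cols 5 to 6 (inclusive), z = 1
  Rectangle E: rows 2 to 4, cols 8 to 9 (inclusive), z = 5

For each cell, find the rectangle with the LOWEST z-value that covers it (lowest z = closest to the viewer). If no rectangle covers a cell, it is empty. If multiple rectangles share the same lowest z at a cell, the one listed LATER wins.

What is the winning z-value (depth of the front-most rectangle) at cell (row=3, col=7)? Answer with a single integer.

Answer: 2

Derivation:
Check cell (3,7):
  A: rows 0-5 cols 1-7 z=7 -> covers; best now A (z=7)
  B: rows 0-3 cols 7-8 z=2 -> covers; best now B (z=2)
  C: rows 1-3 cols 1-3 -> outside (col miss)
  D: rows 0-3 cols 5-6 -> outside (col miss)
  E: rows 2-4 cols 8-9 -> outside (col miss)
Winner: B at z=2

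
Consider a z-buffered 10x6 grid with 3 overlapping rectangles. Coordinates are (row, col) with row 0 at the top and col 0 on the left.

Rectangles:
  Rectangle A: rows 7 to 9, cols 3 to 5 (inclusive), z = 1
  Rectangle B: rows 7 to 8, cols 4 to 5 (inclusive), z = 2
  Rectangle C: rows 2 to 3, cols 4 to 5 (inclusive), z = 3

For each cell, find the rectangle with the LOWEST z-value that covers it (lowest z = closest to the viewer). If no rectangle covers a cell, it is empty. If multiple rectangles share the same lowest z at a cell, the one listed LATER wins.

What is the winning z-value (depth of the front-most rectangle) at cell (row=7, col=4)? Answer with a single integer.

Check cell (7,4):
  A: rows 7-9 cols 3-5 z=1 -> covers; best now A (z=1)
  B: rows 7-8 cols 4-5 z=2 -> covers; best now A (z=1)
  C: rows 2-3 cols 4-5 -> outside (row miss)
Winner: A at z=1

Answer: 1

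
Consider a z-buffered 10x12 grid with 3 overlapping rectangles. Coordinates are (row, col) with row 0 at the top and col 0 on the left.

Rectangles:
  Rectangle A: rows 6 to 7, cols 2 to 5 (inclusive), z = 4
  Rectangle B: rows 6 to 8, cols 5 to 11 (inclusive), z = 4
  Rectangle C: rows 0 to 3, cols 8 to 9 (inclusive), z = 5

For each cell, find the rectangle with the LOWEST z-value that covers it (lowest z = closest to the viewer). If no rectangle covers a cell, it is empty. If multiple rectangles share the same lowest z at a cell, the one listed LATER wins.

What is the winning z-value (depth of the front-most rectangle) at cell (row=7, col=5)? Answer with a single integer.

Check cell (7,5):
  A: rows 6-7 cols 2-5 z=4 -> covers; best now A (z=4)
  B: rows 6-8 cols 5-11 z=4 -> covers; best now B (z=4)
  C: rows 0-3 cols 8-9 -> outside (row miss)
Winner: B at z=4

Answer: 4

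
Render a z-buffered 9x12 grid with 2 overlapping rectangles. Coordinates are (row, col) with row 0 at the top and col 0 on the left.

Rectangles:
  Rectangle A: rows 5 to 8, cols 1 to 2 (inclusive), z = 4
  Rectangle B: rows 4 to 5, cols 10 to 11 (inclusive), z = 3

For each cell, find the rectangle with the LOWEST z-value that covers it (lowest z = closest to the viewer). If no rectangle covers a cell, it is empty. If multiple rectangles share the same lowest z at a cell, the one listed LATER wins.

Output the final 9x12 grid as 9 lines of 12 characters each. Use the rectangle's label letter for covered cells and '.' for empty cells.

............
............
............
............
..........BB
.AA.......BB
.AA.........
.AA.........
.AA.........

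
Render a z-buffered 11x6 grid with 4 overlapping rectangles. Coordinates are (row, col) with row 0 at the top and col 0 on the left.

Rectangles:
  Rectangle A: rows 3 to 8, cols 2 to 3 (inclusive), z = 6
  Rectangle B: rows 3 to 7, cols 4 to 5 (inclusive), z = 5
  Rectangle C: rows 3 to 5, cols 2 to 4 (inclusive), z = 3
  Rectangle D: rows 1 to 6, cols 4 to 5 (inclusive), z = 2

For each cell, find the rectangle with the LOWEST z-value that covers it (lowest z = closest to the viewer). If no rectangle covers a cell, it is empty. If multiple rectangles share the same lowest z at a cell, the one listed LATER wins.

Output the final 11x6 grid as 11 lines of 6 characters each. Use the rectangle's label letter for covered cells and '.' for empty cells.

......
....DD
....DD
..CCDD
..CCDD
..CCDD
..AADD
..AABB
..AA..
......
......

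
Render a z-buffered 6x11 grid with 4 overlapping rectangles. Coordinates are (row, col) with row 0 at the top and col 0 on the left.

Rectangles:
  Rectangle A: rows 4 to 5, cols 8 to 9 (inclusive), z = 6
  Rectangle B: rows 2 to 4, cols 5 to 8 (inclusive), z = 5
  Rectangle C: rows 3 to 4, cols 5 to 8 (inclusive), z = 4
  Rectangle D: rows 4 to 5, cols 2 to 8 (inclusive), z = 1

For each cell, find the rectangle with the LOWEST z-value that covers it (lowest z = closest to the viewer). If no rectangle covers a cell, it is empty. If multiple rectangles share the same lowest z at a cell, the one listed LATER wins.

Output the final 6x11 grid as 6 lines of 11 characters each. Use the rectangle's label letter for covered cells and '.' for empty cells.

...........
...........
.....BBBB..
.....CCCC..
..DDDDDDDA.
..DDDDDDDA.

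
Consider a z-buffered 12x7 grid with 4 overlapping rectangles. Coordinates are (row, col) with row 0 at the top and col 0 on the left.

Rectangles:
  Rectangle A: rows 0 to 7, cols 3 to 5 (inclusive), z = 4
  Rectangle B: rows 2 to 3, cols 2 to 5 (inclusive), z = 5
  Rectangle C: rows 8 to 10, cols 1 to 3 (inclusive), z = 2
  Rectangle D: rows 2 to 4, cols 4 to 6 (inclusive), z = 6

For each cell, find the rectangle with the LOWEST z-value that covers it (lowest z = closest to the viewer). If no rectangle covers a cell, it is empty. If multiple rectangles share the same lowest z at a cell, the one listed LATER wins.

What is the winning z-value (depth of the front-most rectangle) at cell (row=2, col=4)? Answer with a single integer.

Check cell (2,4):
  A: rows 0-7 cols 3-5 z=4 -> covers; best now A (z=4)
  B: rows 2-3 cols 2-5 z=5 -> covers; best now A (z=4)
  C: rows 8-10 cols 1-3 -> outside (row miss)
  D: rows 2-4 cols 4-6 z=6 -> covers; best now A (z=4)
Winner: A at z=4

Answer: 4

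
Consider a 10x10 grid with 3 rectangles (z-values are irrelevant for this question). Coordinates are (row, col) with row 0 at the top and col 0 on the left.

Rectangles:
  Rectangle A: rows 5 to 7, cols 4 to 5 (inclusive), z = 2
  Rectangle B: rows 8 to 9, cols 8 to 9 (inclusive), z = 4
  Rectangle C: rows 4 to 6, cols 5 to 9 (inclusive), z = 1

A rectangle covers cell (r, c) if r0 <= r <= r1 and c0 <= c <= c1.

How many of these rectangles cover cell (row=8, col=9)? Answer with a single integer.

Answer: 1

Derivation:
Check cell (8,9):
  A: rows 5-7 cols 4-5 -> outside (row miss)
  B: rows 8-9 cols 8-9 -> covers
  C: rows 4-6 cols 5-9 -> outside (row miss)
Count covering = 1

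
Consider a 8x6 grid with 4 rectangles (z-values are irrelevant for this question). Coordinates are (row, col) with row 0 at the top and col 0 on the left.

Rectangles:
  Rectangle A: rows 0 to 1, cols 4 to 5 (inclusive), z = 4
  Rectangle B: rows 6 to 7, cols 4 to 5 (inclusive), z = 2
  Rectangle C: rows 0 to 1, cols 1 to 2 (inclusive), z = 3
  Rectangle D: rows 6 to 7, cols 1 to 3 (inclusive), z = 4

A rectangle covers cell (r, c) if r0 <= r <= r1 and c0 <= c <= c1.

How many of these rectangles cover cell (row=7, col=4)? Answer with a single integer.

Check cell (7,4):
  A: rows 0-1 cols 4-5 -> outside (row miss)
  B: rows 6-7 cols 4-5 -> covers
  C: rows 0-1 cols 1-2 -> outside (row miss)
  D: rows 6-7 cols 1-3 -> outside (col miss)
Count covering = 1

Answer: 1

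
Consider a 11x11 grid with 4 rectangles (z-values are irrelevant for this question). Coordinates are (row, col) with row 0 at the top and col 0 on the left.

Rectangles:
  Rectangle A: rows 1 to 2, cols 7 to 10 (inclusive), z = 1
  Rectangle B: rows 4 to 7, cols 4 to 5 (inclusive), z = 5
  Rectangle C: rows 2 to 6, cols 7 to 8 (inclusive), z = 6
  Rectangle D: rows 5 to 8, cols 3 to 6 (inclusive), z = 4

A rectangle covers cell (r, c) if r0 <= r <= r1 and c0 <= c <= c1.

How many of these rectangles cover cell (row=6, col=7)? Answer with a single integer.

Answer: 1

Derivation:
Check cell (6,7):
  A: rows 1-2 cols 7-10 -> outside (row miss)
  B: rows 4-7 cols 4-5 -> outside (col miss)
  C: rows 2-6 cols 7-8 -> covers
  D: rows 5-8 cols 3-6 -> outside (col miss)
Count covering = 1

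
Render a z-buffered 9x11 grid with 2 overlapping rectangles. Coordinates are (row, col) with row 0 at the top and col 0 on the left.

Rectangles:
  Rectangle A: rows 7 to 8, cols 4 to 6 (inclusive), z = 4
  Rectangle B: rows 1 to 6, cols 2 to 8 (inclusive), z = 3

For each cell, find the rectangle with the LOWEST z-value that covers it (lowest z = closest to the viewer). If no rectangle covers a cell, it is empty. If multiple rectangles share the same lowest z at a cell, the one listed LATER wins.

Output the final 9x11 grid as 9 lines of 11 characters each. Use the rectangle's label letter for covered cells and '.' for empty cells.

...........
..BBBBBBB..
..BBBBBBB..
..BBBBBBB..
..BBBBBBB..
..BBBBBBB..
..BBBBBBB..
....AAA....
....AAA....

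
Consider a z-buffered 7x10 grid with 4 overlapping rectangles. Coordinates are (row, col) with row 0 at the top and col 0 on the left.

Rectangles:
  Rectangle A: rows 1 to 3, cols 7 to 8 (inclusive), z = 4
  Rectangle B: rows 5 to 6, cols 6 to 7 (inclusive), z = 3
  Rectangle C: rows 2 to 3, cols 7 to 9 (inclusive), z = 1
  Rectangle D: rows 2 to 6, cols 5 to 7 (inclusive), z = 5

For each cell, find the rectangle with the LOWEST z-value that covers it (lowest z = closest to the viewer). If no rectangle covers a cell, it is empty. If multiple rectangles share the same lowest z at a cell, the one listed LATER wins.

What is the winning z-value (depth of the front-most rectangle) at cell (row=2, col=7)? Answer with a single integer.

Check cell (2,7):
  A: rows 1-3 cols 7-8 z=4 -> covers; best now A (z=4)
  B: rows 5-6 cols 6-7 -> outside (row miss)
  C: rows 2-3 cols 7-9 z=1 -> covers; best now C (z=1)
  D: rows 2-6 cols 5-7 z=5 -> covers; best now C (z=1)
Winner: C at z=1

Answer: 1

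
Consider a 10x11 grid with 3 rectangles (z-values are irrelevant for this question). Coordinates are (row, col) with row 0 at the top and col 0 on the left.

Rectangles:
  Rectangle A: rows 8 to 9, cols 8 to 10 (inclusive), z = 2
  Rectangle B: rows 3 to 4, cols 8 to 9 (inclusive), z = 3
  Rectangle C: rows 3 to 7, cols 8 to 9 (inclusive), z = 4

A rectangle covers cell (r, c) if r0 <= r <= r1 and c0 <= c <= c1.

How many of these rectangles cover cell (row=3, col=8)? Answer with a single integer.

Check cell (3,8):
  A: rows 8-9 cols 8-10 -> outside (row miss)
  B: rows 3-4 cols 8-9 -> covers
  C: rows 3-7 cols 8-9 -> covers
Count covering = 2

Answer: 2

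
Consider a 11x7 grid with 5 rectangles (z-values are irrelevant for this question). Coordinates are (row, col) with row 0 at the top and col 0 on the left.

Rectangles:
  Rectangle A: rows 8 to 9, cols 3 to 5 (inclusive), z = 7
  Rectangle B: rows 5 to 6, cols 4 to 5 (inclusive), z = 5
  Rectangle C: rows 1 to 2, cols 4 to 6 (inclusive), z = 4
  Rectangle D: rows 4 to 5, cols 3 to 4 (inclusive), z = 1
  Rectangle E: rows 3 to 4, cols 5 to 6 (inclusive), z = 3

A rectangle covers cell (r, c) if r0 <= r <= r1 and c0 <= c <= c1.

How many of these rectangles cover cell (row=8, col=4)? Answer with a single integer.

Check cell (8,4):
  A: rows 8-9 cols 3-5 -> covers
  B: rows 5-6 cols 4-5 -> outside (row miss)
  C: rows 1-2 cols 4-6 -> outside (row miss)
  D: rows 4-5 cols 3-4 -> outside (row miss)
  E: rows 3-4 cols 5-6 -> outside (row miss)
Count covering = 1

Answer: 1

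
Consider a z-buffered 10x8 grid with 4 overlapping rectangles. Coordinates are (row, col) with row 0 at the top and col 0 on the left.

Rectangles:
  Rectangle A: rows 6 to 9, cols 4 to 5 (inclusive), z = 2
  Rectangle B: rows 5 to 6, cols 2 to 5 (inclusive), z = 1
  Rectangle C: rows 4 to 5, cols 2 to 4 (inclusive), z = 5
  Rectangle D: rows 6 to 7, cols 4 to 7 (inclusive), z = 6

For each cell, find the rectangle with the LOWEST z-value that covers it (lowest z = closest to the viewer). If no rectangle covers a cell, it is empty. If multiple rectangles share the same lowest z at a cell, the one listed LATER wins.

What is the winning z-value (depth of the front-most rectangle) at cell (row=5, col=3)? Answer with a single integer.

Answer: 1

Derivation:
Check cell (5,3):
  A: rows 6-9 cols 4-5 -> outside (row miss)
  B: rows 5-6 cols 2-5 z=1 -> covers; best now B (z=1)
  C: rows 4-5 cols 2-4 z=5 -> covers; best now B (z=1)
  D: rows 6-7 cols 4-7 -> outside (row miss)
Winner: B at z=1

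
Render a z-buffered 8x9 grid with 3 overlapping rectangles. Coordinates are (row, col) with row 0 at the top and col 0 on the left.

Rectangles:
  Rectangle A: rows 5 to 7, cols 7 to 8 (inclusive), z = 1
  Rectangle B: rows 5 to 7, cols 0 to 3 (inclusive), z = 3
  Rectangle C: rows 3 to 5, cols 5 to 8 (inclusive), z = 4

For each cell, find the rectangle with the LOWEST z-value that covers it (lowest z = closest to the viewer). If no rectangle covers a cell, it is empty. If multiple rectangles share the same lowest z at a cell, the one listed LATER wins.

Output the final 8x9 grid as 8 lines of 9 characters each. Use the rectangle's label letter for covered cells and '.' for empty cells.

.........
.........
.........
.....CCCC
.....CCCC
BBBB.CCAA
BBBB...AA
BBBB...AA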